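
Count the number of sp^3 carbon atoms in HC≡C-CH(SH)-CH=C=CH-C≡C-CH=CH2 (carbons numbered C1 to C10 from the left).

1

C1: sp
C2: sp
C3: sp3 ✓
C4: sp2
C5: sp
C6: sp2
C7: sp
C8: sp
C9: sp2
C10: sp2
C3 → 1 sp3 carbon.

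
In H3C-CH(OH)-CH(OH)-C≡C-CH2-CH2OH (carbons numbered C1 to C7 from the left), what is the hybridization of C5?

sp

C5 is sp: 2 σ bonds, plus two π bonds, 2 electron-density regions.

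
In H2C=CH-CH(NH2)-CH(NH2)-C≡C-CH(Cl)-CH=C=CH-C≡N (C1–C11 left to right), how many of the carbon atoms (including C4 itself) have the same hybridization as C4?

C4 is sp3 (only σ bonds).
C1: sp2
C2: sp2
C3: sp3 ✓
C4: sp3 ✓
C5: sp
C6: sp
C7: sp3 ✓
C8: sp2
C9: sp
C10: sp2
C11: sp
3 carbons are sp3.

3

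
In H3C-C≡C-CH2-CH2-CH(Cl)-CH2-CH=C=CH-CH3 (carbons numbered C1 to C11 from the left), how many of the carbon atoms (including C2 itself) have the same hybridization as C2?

3

C2 is sp (two π bonds).
C1: sp3
C2: sp ✓
C3: sp ✓
C4: sp3
C5: sp3
C6: sp3
C7: sp3
C8: sp2
C9: sp ✓
C10: sp2
C11: sp3
3 carbons are sp.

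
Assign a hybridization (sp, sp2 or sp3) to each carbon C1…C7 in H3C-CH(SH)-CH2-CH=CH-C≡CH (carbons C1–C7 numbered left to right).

C1 sp3, C2 sp3, C3 sp3, C4 sp2, C5 sp2, C6 sp, C7 sp

C1 has 4 σ bonds: steric number 4 → sp3.
C2: 4 σ bonds — 4 electron domains, sp3.
C3 (4 σ bonds) has steric number 4: sp3.
C4 — 3 σ bonds, plus one π bond. Steric number 3, so sp2.
C5 (3 σ bonds, plus one π bond) has steric number 3: sp2.
C6 carries 2 σ bonds, plus two π bonds, giving a steric number of 2, so it is sp.
C7: 2 σ bonds, plus two π bonds — 2 electron domains, sp.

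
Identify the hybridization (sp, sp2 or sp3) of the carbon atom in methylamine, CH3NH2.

The carbon atom: 4 σ bonds — 4 electron domains, sp3.

sp^3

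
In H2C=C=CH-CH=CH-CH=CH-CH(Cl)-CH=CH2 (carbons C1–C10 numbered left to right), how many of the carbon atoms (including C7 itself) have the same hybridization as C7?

8

C7 is sp2 (one π bond).
C1: sp2 ✓
C2: sp
C3: sp2 ✓
C4: sp2 ✓
C5: sp2 ✓
C6: sp2 ✓
C7: sp2 ✓
C8: sp3
C9: sp2 ✓
C10: sp2 ✓
8 carbons are sp2.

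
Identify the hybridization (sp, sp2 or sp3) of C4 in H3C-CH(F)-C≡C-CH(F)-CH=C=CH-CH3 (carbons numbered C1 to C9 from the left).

C4 has 2 σ bonds, plus two π bonds: steric number 2 → sp.

sp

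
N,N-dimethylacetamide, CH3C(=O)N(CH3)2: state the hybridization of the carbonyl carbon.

sp²

The carbonyl carbon: 3 σ bonds, plus one π bond; 3 regions of electron density → sp2.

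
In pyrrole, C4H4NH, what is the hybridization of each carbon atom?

Each carbon atom — 3 σ bonds, plus one π bond. Steric number 3, so sp2.

sp²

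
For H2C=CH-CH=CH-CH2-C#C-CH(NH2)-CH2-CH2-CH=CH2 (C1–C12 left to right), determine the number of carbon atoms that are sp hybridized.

2

C1: sp2
C2: sp2
C3: sp2
C4: sp2
C5: sp3
C6: sp ✓
C7: sp ✓
C8: sp3
C9: sp3
C10: sp3
C11: sp2
C12: sp2
C6, C7 → 2 sp carbons.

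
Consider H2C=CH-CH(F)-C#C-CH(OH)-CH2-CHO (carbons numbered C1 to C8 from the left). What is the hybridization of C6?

C6 — 4 σ bonds. Steric number 4, so sp3.

sp³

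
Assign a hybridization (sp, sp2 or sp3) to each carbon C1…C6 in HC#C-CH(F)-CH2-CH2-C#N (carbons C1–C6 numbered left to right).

C1: 2 σ bonds, plus two π bonds; 2 regions of electron density → sp.
C2 carries 2 σ bonds, plus two π bonds, giving a steric number of 2, so it is sp.
C3: 4 σ bonds — 4 electron domains, sp3.
C4: 4 σ bonds; 4 regions of electron density → sp3.
C5 (4 σ bonds) has steric number 4: sp3.
C6: 2 σ bonds, plus two π bonds; 2 regions of electron density → sp.

C1 sp, C2 sp, C3 sp3, C4 sp3, C5 sp3, C6 sp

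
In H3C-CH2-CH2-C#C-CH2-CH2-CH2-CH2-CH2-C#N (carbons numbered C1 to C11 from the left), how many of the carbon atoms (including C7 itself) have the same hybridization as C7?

C7 is sp3 (only σ bonds).
C1: sp3 ✓
C2: sp3 ✓
C3: sp3 ✓
C4: sp
C5: sp
C6: sp3 ✓
C7: sp3 ✓
C8: sp3 ✓
C9: sp3 ✓
C10: sp3 ✓
C11: sp
8 carbons are sp3.

8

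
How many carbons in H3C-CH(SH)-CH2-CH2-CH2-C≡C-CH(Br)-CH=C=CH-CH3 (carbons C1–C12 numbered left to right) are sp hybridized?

C1: sp3
C2: sp3
C3: sp3
C4: sp3
C5: sp3
C6: sp ✓
C7: sp ✓
C8: sp3
C9: sp2
C10: sp ✓
C11: sp2
C12: sp3
C6, C7, C10 → 3 sp carbons.

3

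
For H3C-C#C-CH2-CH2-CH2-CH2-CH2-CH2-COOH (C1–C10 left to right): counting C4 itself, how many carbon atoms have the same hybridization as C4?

7

C4 is sp3 (only σ bonds).
C1: sp3 ✓
C2: sp
C3: sp
C4: sp3 ✓
C5: sp3 ✓
C6: sp3 ✓
C7: sp3 ✓
C8: sp3 ✓
C9: sp3 ✓
C10: sp2
7 carbons are sp3.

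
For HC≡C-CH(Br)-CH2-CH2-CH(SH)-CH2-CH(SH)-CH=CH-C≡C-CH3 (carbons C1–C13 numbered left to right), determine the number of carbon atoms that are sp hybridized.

4

C1: sp ✓
C2: sp ✓
C3: sp3
C4: sp3
C5: sp3
C6: sp3
C7: sp3
C8: sp3
C9: sp2
C10: sp2
C11: sp ✓
C12: sp ✓
C13: sp3
C1, C2, C11, C12 → 4 sp carbons.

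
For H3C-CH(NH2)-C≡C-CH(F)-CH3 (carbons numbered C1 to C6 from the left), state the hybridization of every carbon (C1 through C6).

C1 has 4 σ bonds: steric number 4 → sp3.
C2 has 4 σ bonds: steric number 4 → sp3.
C3 (2 σ bonds, plus two π bonds) has steric number 2: sp.
C4 (2 σ bonds, plus two π bonds) has steric number 2: sp.
C5 (4 σ bonds) has steric number 4: sp3.
C6 carries 4 σ bonds, giving a steric number of 4, so it is sp3.

C1 sp3, C2 sp3, C3 sp, C4 sp, C5 sp3, C6 sp3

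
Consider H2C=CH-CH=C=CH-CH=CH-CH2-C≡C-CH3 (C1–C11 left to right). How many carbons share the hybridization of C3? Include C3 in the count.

C3 is sp2 (one π bond).
C1: sp2 ✓
C2: sp2 ✓
C3: sp2 ✓
C4: sp
C5: sp2 ✓
C6: sp2 ✓
C7: sp2 ✓
C8: sp3
C9: sp
C10: sp
C11: sp3
6 carbons are sp2.

6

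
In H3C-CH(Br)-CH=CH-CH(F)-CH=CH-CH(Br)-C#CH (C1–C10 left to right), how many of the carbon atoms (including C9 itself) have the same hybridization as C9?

C9 is sp (two π bonds).
C1: sp3
C2: sp3
C3: sp2
C4: sp2
C5: sp3
C6: sp2
C7: sp2
C8: sp3
C9: sp ✓
C10: sp ✓
2 carbons are sp.

2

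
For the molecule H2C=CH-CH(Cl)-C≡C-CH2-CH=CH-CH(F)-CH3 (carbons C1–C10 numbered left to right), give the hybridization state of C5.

sp

C5 carries 2 σ bonds, plus two π bonds, giving a steric number of 2, so it is sp.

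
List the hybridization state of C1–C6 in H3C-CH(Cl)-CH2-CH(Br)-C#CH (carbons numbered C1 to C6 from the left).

C1 sp3, C2 sp3, C3 sp3, C4 sp3, C5 sp, C6 sp

C1: 4 σ bonds; 4 regions of electron density → sp3.
C2 — 4 σ bonds. Steric number 4, so sp3.
C3 has 4 σ bonds: steric number 4 → sp3.
C4 — 4 σ bonds. Steric number 4, so sp3.
C5 (2 σ bonds, plus two π bonds) has steric number 2: sp.
C6 has 2 σ bonds, plus two π bonds: steric number 2 → sp.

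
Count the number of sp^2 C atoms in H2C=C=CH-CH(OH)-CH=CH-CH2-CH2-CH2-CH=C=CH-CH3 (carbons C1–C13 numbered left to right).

6

C1: sp2 ✓
C2: sp
C3: sp2 ✓
C4: sp3
C5: sp2 ✓
C6: sp2 ✓
C7: sp3
C8: sp3
C9: sp3
C10: sp2 ✓
C11: sp
C12: sp2 ✓
C13: sp3
C1, C3, C5, C6, C10, C12 → 6 sp2 carbons.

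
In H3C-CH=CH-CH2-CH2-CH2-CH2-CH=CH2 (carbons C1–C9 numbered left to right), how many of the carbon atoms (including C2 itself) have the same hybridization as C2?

C2 is sp2 (one π bond).
C1: sp3
C2: sp2 ✓
C3: sp2 ✓
C4: sp3
C5: sp3
C6: sp3
C7: sp3
C8: sp2 ✓
C9: sp2 ✓
4 carbons are sp2.

4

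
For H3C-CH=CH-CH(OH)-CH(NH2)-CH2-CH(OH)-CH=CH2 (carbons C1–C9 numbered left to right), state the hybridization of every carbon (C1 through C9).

C1 is sp3: 4 σ bonds, 4 electron-density regions.
C2 has 3 σ bonds, plus one π bond: steric number 3 → sp2.
C3 is sp2: 3 σ bonds, plus one π bond, 3 electron-density regions.
C4: 4 σ bonds — 4 electron domains, sp3.
C5: 4 σ bonds; 4 regions of electron density → sp3.
C6: 4 σ bonds — 4 electron domains, sp3.
C7 — 4 σ bonds. Steric number 4, so sp3.
C8 carries 3 σ bonds, plus one π bond, giving a steric number of 3, so it is sp2.
C9: 3 σ bonds, plus one π bond; 3 regions of electron density → sp2.

C1 sp3, C2 sp2, C3 sp2, C4 sp3, C5 sp3, C6 sp3, C7 sp3, C8 sp2, C9 sp2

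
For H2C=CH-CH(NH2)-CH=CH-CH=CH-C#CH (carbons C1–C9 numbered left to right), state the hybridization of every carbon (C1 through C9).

C1 sp2, C2 sp2, C3 sp3, C4 sp2, C5 sp2, C6 sp2, C7 sp2, C8 sp, C9 sp

C1: 3 σ bonds, plus one π bond; 3 regions of electron density → sp2.
C2 carries 3 σ bonds, plus one π bond, giving a steric number of 3, so it is sp2.
C3 (4 σ bonds) has steric number 4: sp3.
C4 — 3 σ bonds, plus one π bond. Steric number 3, so sp2.
C5 is sp2: 3 σ bonds, plus one π bond, 3 electron-density regions.
C6 is sp2: 3 σ bonds, plus one π bond, 3 electron-density regions.
C7 is sp2: 3 σ bonds, plus one π bond, 3 electron-density regions.
C8: 2 σ bonds, plus two π bonds — 2 electron domains, sp.
C9 carries 2 σ bonds, plus two π bonds, giving a steric number of 2, so it is sp.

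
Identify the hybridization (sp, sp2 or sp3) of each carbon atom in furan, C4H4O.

Each carbon atom has 3 σ bonds, plus one π bond: steric number 3 → sp2.

sp²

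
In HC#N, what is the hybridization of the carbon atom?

sp

The carbon atom: 2 σ bonds, plus two π bonds; 2 regions of electron density → sp.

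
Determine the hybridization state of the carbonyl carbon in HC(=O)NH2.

sp²

The carbonyl carbon has 3 σ bonds, plus one π bond: steric number 3 → sp2.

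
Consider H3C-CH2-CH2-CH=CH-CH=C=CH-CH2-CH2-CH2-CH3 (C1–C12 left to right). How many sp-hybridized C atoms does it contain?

C1: sp3
C2: sp3
C3: sp3
C4: sp2
C5: sp2
C6: sp2
C7: sp ✓
C8: sp2
C9: sp3
C10: sp3
C11: sp3
C12: sp3
C7 → 1 sp carbon.

1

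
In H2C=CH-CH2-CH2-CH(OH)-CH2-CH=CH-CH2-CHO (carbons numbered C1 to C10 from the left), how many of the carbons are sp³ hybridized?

5

C1: sp2
C2: sp2
C3: sp3 ✓
C4: sp3 ✓
C5: sp3 ✓
C6: sp3 ✓
C7: sp2
C8: sp2
C9: sp3 ✓
C10: sp2
C3, C4, C5, C6, C9 → 5 sp3 carbons.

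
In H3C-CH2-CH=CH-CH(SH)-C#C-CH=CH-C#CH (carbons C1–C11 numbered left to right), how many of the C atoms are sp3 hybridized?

3

C1: sp3 ✓
C2: sp3 ✓
C3: sp2
C4: sp2
C5: sp3 ✓
C6: sp
C7: sp
C8: sp2
C9: sp2
C10: sp
C11: sp
C1, C2, C5 → 3 sp3 carbons.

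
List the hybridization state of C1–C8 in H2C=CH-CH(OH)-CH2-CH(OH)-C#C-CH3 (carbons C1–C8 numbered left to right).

C1 sp2, C2 sp2, C3 sp3, C4 sp3, C5 sp3, C6 sp, C7 sp, C8 sp3

C1 is sp2: 3 σ bonds, plus one π bond, 3 electron-density regions.
C2: 3 σ bonds, plus one π bond — 3 electron domains, sp2.
C3 has 4 σ bonds: steric number 4 → sp3.
C4: 4 σ bonds; 4 regions of electron density → sp3.
C5 (4 σ bonds) has steric number 4: sp3.
C6 is sp: 2 σ bonds, plus two π bonds, 2 electron-density regions.
C7 (2 σ bonds, plus two π bonds) has steric number 2: sp.
C8 is sp3: 4 σ bonds, 4 electron-density regions.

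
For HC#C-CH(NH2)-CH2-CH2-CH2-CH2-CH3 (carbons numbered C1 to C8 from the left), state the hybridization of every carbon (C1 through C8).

C1 is sp: 2 σ bonds, plus two π bonds, 2 electron-density regions.
C2 is sp: 2 σ bonds, plus two π bonds, 2 electron-density regions.
C3 is sp3: 4 σ bonds, 4 electron-density regions.
C4: 4 σ bonds — 4 electron domains, sp3.
C5 has 4 σ bonds: steric number 4 → sp3.
C6 — 4 σ bonds. Steric number 4, so sp3.
C7 — 4 σ bonds. Steric number 4, so sp3.
C8 — 4 σ bonds. Steric number 4, so sp3.

C1 sp, C2 sp, C3 sp3, C4 sp3, C5 sp3, C6 sp3, C7 sp3, C8 sp3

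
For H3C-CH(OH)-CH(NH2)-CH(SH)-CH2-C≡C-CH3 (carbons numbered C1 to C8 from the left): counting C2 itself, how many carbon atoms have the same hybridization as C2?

6

C2 is sp3 (only σ bonds).
C1: sp3 ✓
C2: sp3 ✓
C3: sp3 ✓
C4: sp3 ✓
C5: sp3 ✓
C6: sp
C7: sp
C8: sp3 ✓
6 carbons are sp3.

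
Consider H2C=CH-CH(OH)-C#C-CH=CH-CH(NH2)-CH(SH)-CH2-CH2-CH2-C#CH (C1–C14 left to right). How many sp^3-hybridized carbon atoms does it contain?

C1: sp2
C2: sp2
C3: sp3 ✓
C4: sp
C5: sp
C6: sp2
C7: sp2
C8: sp3 ✓
C9: sp3 ✓
C10: sp3 ✓
C11: sp3 ✓
C12: sp3 ✓
C13: sp
C14: sp
C3, C8, C9, C10, C11, C12 → 6 sp3 carbons.

6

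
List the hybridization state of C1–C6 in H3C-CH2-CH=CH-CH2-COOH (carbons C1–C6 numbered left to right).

C1 sp3, C2 sp3, C3 sp2, C4 sp2, C5 sp3, C6 sp2

C1 has 4 σ bonds: steric number 4 → sp3.
C2 (4 σ bonds) has steric number 4: sp3.
C3: 3 σ bonds, plus one π bond; 3 regions of electron density → sp2.
C4: 3 σ bonds, plus one π bond; 3 regions of electron density → sp2.
C5: 4 σ bonds; 4 regions of electron density → sp3.
C6 is sp2: 3 σ bonds, plus one π bond, 3 electron-density regions.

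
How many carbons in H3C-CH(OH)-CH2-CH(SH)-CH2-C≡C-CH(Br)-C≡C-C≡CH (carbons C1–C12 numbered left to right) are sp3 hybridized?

6

C1: sp3 ✓
C2: sp3 ✓
C3: sp3 ✓
C4: sp3 ✓
C5: sp3 ✓
C6: sp
C7: sp
C8: sp3 ✓
C9: sp
C10: sp
C11: sp
C12: sp
C1, C2, C3, C4, C5, C8 → 6 sp3 carbons.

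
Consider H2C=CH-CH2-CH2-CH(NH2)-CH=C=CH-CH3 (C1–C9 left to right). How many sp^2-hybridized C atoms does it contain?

4

C1: sp2 ✓
C2: sp2 ✓
C3: sp3
C4: sp3
C5: sp3
C6: sp2 ✓
C7: sp
C8: sp2 ✓
C9: sp3
C1, C2, C6, C8 → 4 sp2 carbons.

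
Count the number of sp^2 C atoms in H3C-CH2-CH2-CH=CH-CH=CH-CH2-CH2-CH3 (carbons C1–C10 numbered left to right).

C1: sp3
C2: sp3
C3: sp3
C4: sp2 ✓
C5: sp2 ✓
C6: sp2 ✓
C7: sp2 ✓
C8: sp3
C9: sp3
C10: sp3
C4, C5, C6, C7 → 4 sp2 carbons.

4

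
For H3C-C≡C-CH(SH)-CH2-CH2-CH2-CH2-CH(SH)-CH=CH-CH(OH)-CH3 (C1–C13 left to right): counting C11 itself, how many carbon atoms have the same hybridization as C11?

2

C11 is sp2 (one π bond).
C1: sp3
C2: sp
C3: sp
C4: sp3
C5: sp3
C6: sp3
C7: sp3
C8: sp3
C9: sp3
C10: sp2 ✓
C11: sp2 ✓
C12: sp3
C13: sp3
2 carbons are sp2.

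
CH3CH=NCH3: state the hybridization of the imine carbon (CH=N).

The imine carbon (CH=N) — 3 σ bonds, plus one π bond. Steric number 3, so sp2.

sp²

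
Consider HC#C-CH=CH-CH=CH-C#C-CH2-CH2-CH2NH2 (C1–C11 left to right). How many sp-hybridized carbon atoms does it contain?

C1: sp ✓
C2: sp ✓
C3: sp2
C4: sp2
C5: sp2
C6: sp2
C7: sp ✓
C8: sp ✓
C9: sp3
C10: sp3
C11: sp3
C1, C2, C7, C8 → 4 sp carbons.

4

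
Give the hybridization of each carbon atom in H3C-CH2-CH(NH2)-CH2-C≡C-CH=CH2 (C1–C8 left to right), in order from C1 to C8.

C1 sp3, C2 sp3, C3 sp3, C4 sp3, C5 sp, C6 sp, C7 sp2, C8 sp2

C1 carries 4 σ bonds, giving a steric number of 4, so it is sp3.
C2: 4 σ bonds; 4 regions of electron density → sp3.
C3 carries 4 σ bonds, giving a steric number of 4, so it is sp3.
C4: 4 σ bonds; 4 regions of electron density → sp3.
C5 — 2 σ bonds, plus two π bonds. Steric number 2, so sp.
C6 has 2 σ bonds, plus two π bonds: steric number 2 → sp.
C7 (3 σ bonds, plus one π bond) has steric number 3: sp2.
C8 is sp2: 3 σ bonds, plus one π bond, 3 electron-density regions.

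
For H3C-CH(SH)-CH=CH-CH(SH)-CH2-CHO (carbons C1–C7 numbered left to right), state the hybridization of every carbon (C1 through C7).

C1 — 4 σ bonds. Steric number 4, so sp3.
C2: 4 σ bonds — 4 electron domains, sp3.
C3 — 3 σ bonds, plus one π bond. Steric number 3, so sp2.
C4: 3 σ bonds, plus one π bond — 3 electron domains, sp2.
C5 — 4 σ bonds. Steric number 4, so sp3.
C6 — 4 σ bonds. Steric number 4, so sp3.
C7 carries 3 σ bonds, plus one π bond, giving a steric number of 3, so it is sp2.

C1 sp3, C2 sp3, C3 sp2, C4 sp2, C5 sp3, C6 sp3, C7 sp2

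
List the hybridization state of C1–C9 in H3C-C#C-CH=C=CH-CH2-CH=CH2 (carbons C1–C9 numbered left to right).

C1 sp3, C2 sp, C3 sp, C4 sp2, C5 sp, C6 sp2, C7 sp3, C8 sp2, C9 sp2

C1 has 4 σ bonds: steric number 4 → sp3.
C2: 2 σ bonds, plus two π bonds — 2 electron domains, sp.
C3 has 2 σ bonds, plus two π bonds: steric number 2 → sp.
C4 is sp2: 3 σ bonds, plus one π bond, 3 electron-density regions.
C5 — 2 σ bonds, plus two π bonds. Steric number 2, so sp.
C6: 3 σ bonds, plus one π bond — 3 electron domains, sp2.
C7: 4 σ bonds — 4 electron domains, sp3.
C8: 3 σ bonds, plus one π bond; 3 regions of electron density → sp2.
C9 (3 σ bonds, plus one π bond) has steric number 3: sp2.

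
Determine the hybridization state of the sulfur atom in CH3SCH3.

sp³

The sulfur atom is sp3: 2 σ bonds and 2 lone pairs, 4 electron-density regions.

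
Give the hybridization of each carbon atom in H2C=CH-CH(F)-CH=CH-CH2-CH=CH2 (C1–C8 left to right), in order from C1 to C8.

C1 sp2, C2 sp2, C3 sp3, C4 sp2, C5 sp2, C6 sp3, C7 sp2, C8 sp2

C1 is sp2: 3 σ bonds, plus one π bond, 3 electron-density regions.
C2 has 3 σ bonds, plus one π bond: steric number 3 → sp2.
C3: 4 σ bonds; 4 regions of electron density → sp3.
C4 carries 3 σ bonds, plus one π bond, giving a steric number of 3, so it is sp2.
C5 has 3 σ bonds, plus one π bond: steric number 3 → sp2.
C6: 4 σ bonds — 4 electron domains, sp3.
C7: 3 σ bonds, plus one π bond; 3 regions of electron density → sp2.
C8: 3 σ bonds, plus one π bond; 3 regions of electron density → sp2.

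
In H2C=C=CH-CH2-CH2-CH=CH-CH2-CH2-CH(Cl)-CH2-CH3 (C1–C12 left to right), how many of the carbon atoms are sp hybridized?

1

C1: sp2
C2: sp ✓
C3: sp2
C4: sp3
C5: sp3
C6: sp2
C7: sp2
C8: sp3
C9: sp3
C10: sp3
C11: sp3
C12: sp3
C2 → 1 sp carbon.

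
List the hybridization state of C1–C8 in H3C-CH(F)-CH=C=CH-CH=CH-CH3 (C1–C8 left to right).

C1: 4 σ bonds; 4 regions of electron density → sp3.
C2 has 4 σ bonds: steric number 4 → sp3.
C3 has 3 σ bonds, plus one π bond: steric number 3 → sp2.
C4 is sp: 2 σ bonds, plus two π bonds, 2 electron-density regions.
C5: 3 σ bonds, plus one π bond; 3 regions of electron density → sp2.
C6: 3 σ bonds, plus one π bond — 3 electron domains, sp2.
C7 carries 3 σ bonds, plus one π bond, giving a steric number of 3, so it is sp2.
C8 has 4 σ bonds: steric number 4 → sp3.

C1 sp3, C2 sp3, C3 sp2, C4 sp, C5 sp2, C6 sp2, C7 sp2, C8 sp3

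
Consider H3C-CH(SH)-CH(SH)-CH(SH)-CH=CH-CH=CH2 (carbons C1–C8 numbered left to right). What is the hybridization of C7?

sp^2

C7 (3 σ bonds, plus one π bond) has steric number 3: sp2.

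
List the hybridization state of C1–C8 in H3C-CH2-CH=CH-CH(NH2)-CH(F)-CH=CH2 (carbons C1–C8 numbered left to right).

C1 sp3, C2 sp3, C3 sp2, C4 sp2, C5 sp3, C6 sp3, C7 sp2, C8 sp2

C1: 4 σ bonds — 4 electron domains, sp3.
C2 is sp3: 4 σ bonds, 4 electron-density regions.
C3: 3 σ bonds, plus one π bond; 3 regions of electron density → sp2.
C4 — 3 σ bonds, plus one π bond. Steric number 3, so sp2.
C5 — 4 σ bonds. Steric number 4, so sp3.
C6 has 4 σ bonds: steric number 4 → sp3.
C7 is sp2: 3 σ bonds, plus one π bond, 3 electron-density regions.
C8: 3 σ bonds, plus one π bond; 3 regions of electron density → sp2.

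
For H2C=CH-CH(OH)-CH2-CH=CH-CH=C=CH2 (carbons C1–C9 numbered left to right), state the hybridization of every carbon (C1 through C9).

C1 sp2, C2 sp2, C3 sp3, C4 sp3, C5 sp2, C6 sp2, C7 sp2, C8 sp, C9 sp2

C1 has 3 σ bonds, plus one π bond: steric number 3 → sp2.
C2 (3 σ bonds, plus one π bond) has steric number 3: sp2.
C3: 4 σ bonds; 4 regions of electron density → sp3.
C4: 4 σ bonds — 4 electron domains, sp3.
C5: 3 σ bonds, plus one π bond — 3 electron domains, sp2.
C6 carries 3 σ bonds, plus one π bond, giving a steric number of 3, so it is sp2.
C7: 3 σ bonds, plus one π bond — 3 electron domains, sp2.
C8 — 2 σ bonds, plus two π bonds. Steric number 2, so sp.
C9: 3 σ bonds, plus one π bond; 3 regions of electron density → sp2.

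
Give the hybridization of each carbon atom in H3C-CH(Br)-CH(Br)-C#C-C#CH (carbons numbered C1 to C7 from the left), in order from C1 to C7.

C1 (4 σ bonds) has steric number 4: sp3.
C2 is sp3: 4 σ bonds, 4 electron-density regions.
C3 (4 σ bonds) has steric number 4: sp3.
C4 carries 2 σ bonds, plus two π bonds, giving a steric number of 2, so it is sp.
C5 has 2 σ bonds, plus two π bonds: steric number 2 → sp.
C6: 2 σ bonds, plus two π bonds — 2 electron domains, sp.
C7: 2 σ bonds, plus two π bonds; 2 regions of electron density → sp.

C1 sp3, C2 sp3, C3 sp3, C4 sp, C5 sp, C6 sp, C7 sp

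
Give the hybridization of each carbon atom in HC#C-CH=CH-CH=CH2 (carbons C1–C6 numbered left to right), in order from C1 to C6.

C1: 2 σ bonds, plus two π bonds; 2 regions of electron density → sp.
C2: 2 σ bonds, plus two π bonds — 2 electron domains, sp.
C3 — 3 σ bonds, plus one π bond. Steric number 3, so sp2.
C4 (3 σ bonds, plus one π bond) has steric number 3: sp2.
C5: 3 σ bonds, plus one π bond — 3 electron domains, sp2.
C6 has 3 σ bonds, plus one π bond: steric number 3 → sp2.

C1 sp, C2 sp, C3 sp2, C4 sp2, C5 sp2, C6 sp2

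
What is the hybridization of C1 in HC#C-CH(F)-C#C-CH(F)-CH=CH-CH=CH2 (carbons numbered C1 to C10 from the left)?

C1: 2 σ bonds, plus two π bonds — 2 electron domains, sp.

sp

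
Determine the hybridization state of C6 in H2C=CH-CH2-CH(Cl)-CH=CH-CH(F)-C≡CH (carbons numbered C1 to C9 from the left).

C6: 3 σ bonds, plus one π bond — 3 electron domains, sp2.

sp2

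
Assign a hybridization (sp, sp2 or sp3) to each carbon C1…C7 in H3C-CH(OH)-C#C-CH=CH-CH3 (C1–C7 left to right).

C1 sp3, C2 sp3, C3 sp, C4 sp, C5 sp2, C6 sp2, C7 sp3

C1 has 4 σ bonds: steric number 4 → sp3.
C2 carries 4 σ bonds, giving a steric number of 4, so it is sp3.
C3 (2 σ bonds, plus two π bonds) has steric number 2: sp.
C4: 2 σ bonds, plus two π bonds — 2 electron domains, sp.
C5 is sp2: 3 σ bonds, plus one π bond, 3 electron-density regions.
C6: 3 σ bonds, plus one π bond — 3 electron domains, sp2.
C7 — 4 σ bonds. Steric number 4, so sp3.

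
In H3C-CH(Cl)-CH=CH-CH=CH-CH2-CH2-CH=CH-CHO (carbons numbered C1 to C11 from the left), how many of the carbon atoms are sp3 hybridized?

C1: sp3 ✓
C2: sp3 ✓
C3: sp2
C4: sp2
C5: sp2
C6: sp2
C7: sp3 ✓
C8: sp3 ✓
C9: sp2
C10: sp2
C11: sp2
C1, C2, C7, C8 → 4 sp3 carbons.

4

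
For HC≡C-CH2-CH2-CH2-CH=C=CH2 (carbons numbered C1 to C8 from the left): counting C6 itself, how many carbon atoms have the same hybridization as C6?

C6 is sp2 (one π bond).
C1: sp
C2: sp
C3: sp3
C4: sp3
C5: sp3
C6: sp2 ✓
C7: sp
C8: sp2 ✓
2 carbons are sp2.

2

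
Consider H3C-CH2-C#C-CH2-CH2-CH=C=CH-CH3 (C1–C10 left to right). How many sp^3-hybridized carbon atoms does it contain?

5

C1: sp3 ✓
C2: sp3 ✓
C3: sp
C4: sp
C5: sp3 ✓
C6: sp3 ✓
C7: sp2
C8: sp
C9: sp2
C10: sp3 ✓
C1, C2, C5, C6, C10 → 5 sp3 carbons.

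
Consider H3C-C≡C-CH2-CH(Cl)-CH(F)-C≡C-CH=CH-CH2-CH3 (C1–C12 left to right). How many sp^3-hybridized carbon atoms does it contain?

C1: sp3 ✓
C2: sp
C3: sp
C4: sp3 ✓
C5: sp3 ✓
C6: sp3 ✓
C7: sp
C8: sp
C9: sp2
C10: sp2
C11: sp3 ✓
C12: sp3 ✓
C1, C4, C5, C6, C11, C12 → 6 sp3 carbons.

6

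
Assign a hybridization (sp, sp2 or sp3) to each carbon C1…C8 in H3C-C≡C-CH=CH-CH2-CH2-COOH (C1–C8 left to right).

C1: 4 σ bonds; 4 regions of electron density → sp3.
C2 — 2 σ bonds, plus two π bonds. Steric number 2, so sp.
C3 carries 2 σ bonds, plus two π bonds, giving a steric number of 2, so it is sp.
C4 — 3 σ bonds, plus one π bond. Steric number 3, so sp2.
C5 has 3 σ bonds, plus one π bond: steric number 3 → sp2.
C6 (4 σ bonds) has steric number 4: sp3.
C7 — 4 σ bonds. Steric number 4, so sp3.
C8: 3 σ bonds, plus one π bond; 3 regions of electron density → sp2.

C1 sp3, C2 sp, C3 sp, C4 sp2, C5 sp2, C6 sp3, C7 sp3, C8 sp2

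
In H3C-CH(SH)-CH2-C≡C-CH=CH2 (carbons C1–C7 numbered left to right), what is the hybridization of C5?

sp

C5 carries 2 σ bonds, plus two π bonds, giving a steric number of 2, so it is sp.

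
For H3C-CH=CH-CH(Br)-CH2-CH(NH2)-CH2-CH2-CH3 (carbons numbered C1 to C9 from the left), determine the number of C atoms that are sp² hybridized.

2

C1: sp3
C2: sp2 ✓
C3: sp2 ✓
C4: sp3
C5: sp3
C6: sp3
C7: sp3
C8: sp3
C9: sp3
C2, C3 → 2 sp2 carbons.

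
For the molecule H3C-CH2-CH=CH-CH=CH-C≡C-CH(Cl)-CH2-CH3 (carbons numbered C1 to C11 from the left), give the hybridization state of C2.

sp^3

C2 has 4 σ bonds: steric number 4 → sp3.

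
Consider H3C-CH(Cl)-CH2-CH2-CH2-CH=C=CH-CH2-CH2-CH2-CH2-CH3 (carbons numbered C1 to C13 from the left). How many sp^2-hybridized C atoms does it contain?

C1: sp3
C2: sp3
C3: sp3
C4: sp3
C5: sp3
C6: sp2 ✓
C7: sp
C8: sp2 ✓
C9: sp3
C10: sp3
C11: sp3
C12: sp3
C13: sp3
C6, C8 → 2 sp2 carbons.

2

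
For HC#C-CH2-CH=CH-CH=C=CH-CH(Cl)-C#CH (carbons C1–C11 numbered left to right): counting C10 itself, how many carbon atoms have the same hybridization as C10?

5

C10 is sp (two π bonds).
C1: sp ✓
C2: sp ✓
C3: sp3
C4: sp2
C5: sp2
C6: sp2
C7: sp ✓
C8: sp2
C9: sp3
C10: sp ✓
C11: sp ✓
5 carbons are sp.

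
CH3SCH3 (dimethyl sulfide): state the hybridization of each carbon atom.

sp3

Each carbon atom is sp3: 4 σ bonds, 4 electron-density regions.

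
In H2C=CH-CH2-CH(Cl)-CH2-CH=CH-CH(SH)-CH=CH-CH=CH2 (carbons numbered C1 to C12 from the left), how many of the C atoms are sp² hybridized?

8

C1: sp2 ✓
C2: sp2 ✓
C3: sp3
C4: sp3
C5: sp3
C6: sp2 ✓
C7: sp2 ✓
C8: sp3
C9: sp2 ✓
C10: sp2 ✓
C11: sp2 ✓
C12: sp2 ✓
C1, C2, C6, C7, C9, C10, C11, C12 → 8 sp2 carbons.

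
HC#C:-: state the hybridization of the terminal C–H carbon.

The terminal C–H carbon: 2 σ bonds, plus two π bonds; 2 regions of electron density → sp.

sp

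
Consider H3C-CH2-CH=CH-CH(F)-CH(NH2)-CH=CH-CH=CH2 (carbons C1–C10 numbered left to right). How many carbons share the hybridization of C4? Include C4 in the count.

6

C4 is sp2 (one π bond).
C1: sp3
C2: sp3
C3: sp2 ✓
C4: sp2 ✓
C5: sp3
C6: sp3
C7: sp2 ✓
C8: sp2 ✓
C9: sp2 ✓
C10: sp2 ✓
6 carbons are sp2.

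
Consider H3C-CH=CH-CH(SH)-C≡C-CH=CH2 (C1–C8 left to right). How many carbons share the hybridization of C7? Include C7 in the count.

C7 is sp2 (one π bond).
C1: sp3
C2: sp2 ✓
C3: sp2 ✓
C4: sp3
C5: sp
C6: sp
C7: sp2 ✓
C8: sp2 ✓
4 carbons are sp2.

4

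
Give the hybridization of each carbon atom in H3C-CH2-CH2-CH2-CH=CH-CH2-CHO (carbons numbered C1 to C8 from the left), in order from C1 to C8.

C1 sp3, C2 sp3, C3 sp3, C4 sp3, C5 sp2, C6 sp2, C7 sp3, C8 sp2

C1 (4 σ bonds) has steric number 4: sp3.
C2 carries 4 σ bonds, giving a steric number of 4, so it is sp3.
C3 is sp3: 4 σ bonds, 4 electron-density regions.
C4 is sp3: 4 σ bonds, 4 electron-density regions.
C5 is sp2: 3 σ bonds, plus one π bond, 3 electron-density regions.
C6 carries 3 σ bonds, plus one π bond, giving a steric number of 3, so it is sp2.
C7 has 4 σ bonds: steric number 4 → sp3.
C8 is sp2: 3 σ bonds, plus one π bond, 3 electron-density regions.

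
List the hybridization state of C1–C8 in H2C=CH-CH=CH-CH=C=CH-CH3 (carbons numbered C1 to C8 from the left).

C1: 3 σ bonds, plus one π bond — 3 electron domains, sp2.
C2 (3 σ bonds, plus one π bond) has steric number 3: sp2.
C3 has 3 σ bonds, plus one π bond: steric number 3 → sp2.
C4 has 3 σ bonds, plus one π bond: steric number 3 → sp2.
C5 — 3 σ bonds, plus one π bond. Steric number 3, so sp2.
C6 has 2 σ bonds, plus two π bonds: steric number 2 → sp.
C7: 3 σ bonds, plus one π bond; 3 regions of electron density → sp2.
C8 has 4 σ bonds: steric number 4 → sp3.

C1 sp2, C2 sp2, C3 sp2, C4 sp2, C5 sp2, C6 sp, C7 sp2, C8 sp3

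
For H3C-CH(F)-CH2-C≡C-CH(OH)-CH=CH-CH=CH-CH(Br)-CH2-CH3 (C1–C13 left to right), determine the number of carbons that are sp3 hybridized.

7

C1: sp3 ✓
C2: sp3 ✓
C3: sp3 ✓
C4: sp
C5: sp
C6: sp3 ✓
C7: sp2
C8: sp2
C9: sp2
C10: sp2
C11: sp3 ✓
C12: sp3 ✓
C13: sp3 ✓
C1, C2, C3, C6, C11, C12, C13 → 7 sp3 carbons.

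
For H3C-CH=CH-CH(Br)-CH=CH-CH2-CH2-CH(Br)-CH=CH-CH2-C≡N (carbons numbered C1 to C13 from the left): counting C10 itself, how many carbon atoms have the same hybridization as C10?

6

C10 is sp2 (one π bond).
C1: sp3
C2: sp2 ✓
C3: sp2 ✓
C4: sp3
C5: sp2 ✓
C6: sp2 ✓
C7: sp3
C8: sp3
C9: sp3
C10: sp2 ✓
C11: sp2 ✓
C12: sp3
C13: sp
6 carbons are sp2.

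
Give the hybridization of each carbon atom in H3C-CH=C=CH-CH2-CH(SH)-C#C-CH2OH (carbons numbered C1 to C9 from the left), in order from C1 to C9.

C1 sp3, C2 sp2, C3 sp, C4 sp2, C5 sp3, C6 sp3, C7 sp, C8 sp, C9 sp3

C1: 4 σ bonds; 4 regions of electron density → sp3.
C2: 3 σ bonds, plus one π bond — 3 electron domains, sp2.
C3 (2 σ bonds, plus two π bonds) has steric number 2: sp.
C4 is sp2: 3 σ bonds, plus one π bond, 3 electron-density regions.
C5 has 4 σ bonds: steric number 4 → sp3.
C6 has 4 σ bonds: steric number 4 → sp3.
C7 has 2 σ bonds, plus two π bonds: steric number 2 → sp.
C8 (2 σ bonds, plus two π bonds) has steric number 2: sp.
C9: 4 σ bonds — 4 electron domains, sp3.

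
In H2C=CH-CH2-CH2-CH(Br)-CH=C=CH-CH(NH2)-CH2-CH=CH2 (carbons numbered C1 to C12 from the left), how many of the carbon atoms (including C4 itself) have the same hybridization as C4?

C4 is sp3 (only σ bonds).
C1: sp2
C2: sp2
C3: sp3 ✓
C4: sp3 ✓
C5: sp3 ✓
C6: sp2
C7: sp
C8: sp2
C9: sp3 ✓
C10: sp3 ✓
C11: sp2
C12: sp2
5 carbons are sp3.

5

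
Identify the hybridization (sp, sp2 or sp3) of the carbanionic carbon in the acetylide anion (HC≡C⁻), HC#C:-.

One σ bond + one lone pair = steric number 2 → sp.

sp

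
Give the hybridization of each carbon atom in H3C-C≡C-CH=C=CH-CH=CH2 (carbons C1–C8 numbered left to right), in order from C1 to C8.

C1 sp3, C2 sp, C3 sp, C4 sp2, C5 sp, C6 sp2, C7 sp2, C8 sp2

C1 (4 σ bonds) has steric number 4: sp3.
C2 — 2 σ bonds, plus two π bonds. Steric number 2, so sp.
C3 is sp: 2 σ bonds, plus two π bonds, 2 electron-density regions.
C4 is sp2: 3 σ bonds, plus one π bond, 3 electron-density regions.
C5 — 2 σ bonds, plus two π bonds. Steric number 2, so sp.
C6: 3 σ bonds, plus one π bond — 3 electron domains, sp2.
C7 has 3 σ bonds, plus one π bond: steric number 3 → sp2.
C8 (3 σ bonds, plus one π bond) has steric number 3: sp2.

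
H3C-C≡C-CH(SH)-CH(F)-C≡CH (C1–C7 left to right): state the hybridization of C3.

C3: 2 σ bonds, plus two π bonds; 2 regions of electron density → sp.

sp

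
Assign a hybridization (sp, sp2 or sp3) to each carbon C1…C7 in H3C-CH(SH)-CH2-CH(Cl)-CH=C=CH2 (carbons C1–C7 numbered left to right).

C1 (4 σ bonds) has steric number 4: sp3.
C2 has 4 σ bonds: steric number 4 → sp3.
C3 carries 4 σ bonds, giving a steric number of 4, so it is sp3.
C4 carries 4 σ bonds, giving a steric number of 4, so it is sp3.
C5 is sp2: 3 σ bonds, plus one π bond, 3 electron-density regions.
C6 — 2 σ bonds, plus two π bonds. Steric number 2, so sp.
C7 is sp2: 3 σ bonds, plus one π bond, 3 electron-density regions.

C1 sp3, C2 sp3, C3 sp3, C4 sp3, C5 sp2, C6 sp, C7 sp2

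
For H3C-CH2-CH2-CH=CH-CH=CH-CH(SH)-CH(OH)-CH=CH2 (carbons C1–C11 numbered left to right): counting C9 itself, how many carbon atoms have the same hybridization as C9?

C9 is sp3 (only σ bonds).
C1: sp3 ✓
C2: sp3 ✓
C3: sp3 ✓
C4: sp2
C5: sp2
C6: sp2
C7: sp2
C8: sp3 ✓
C9: sp3 ✓
C10: sp2
C11: sp2
5 carbons are sp3.

5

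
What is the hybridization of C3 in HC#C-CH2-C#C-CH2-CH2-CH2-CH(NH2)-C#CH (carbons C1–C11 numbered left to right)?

sp³

C3: 4 σ bonds — 4 electron domains, sp3.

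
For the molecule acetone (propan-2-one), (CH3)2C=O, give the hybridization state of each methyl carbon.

Each methyl carbon: 4 σ bonds — 4 electron domains, sp3.

sp^3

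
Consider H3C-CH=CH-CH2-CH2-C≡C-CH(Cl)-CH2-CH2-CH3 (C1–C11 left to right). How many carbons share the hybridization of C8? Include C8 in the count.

7

C8 is sp3 (only σ bonds).
C1: sp3 ✓
C2: sp2
C3: sp2
C4: sp3 ✓
C5: sp3 ✓
C6: sp
C7: sp
C8: sp3 ✓
C9: sp3 ✓
C10: sp3 ✓
C11: sp3 ✓
7 carbons are sp3.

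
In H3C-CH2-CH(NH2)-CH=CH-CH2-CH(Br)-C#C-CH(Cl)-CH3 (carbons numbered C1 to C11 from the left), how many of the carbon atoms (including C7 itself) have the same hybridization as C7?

7

C7 is sp3 (only σ bonds).
C1: sp3 ✓
C2: sp3 ✓
C3: sp3 ✓
C4: sp2
C5: sp2
C6: sp3 ✓
C7: sp3 ✓
C8: sp
C9: sp
C10: sp3 ✓
C11: sp3 ✓
7 carbons are sp3.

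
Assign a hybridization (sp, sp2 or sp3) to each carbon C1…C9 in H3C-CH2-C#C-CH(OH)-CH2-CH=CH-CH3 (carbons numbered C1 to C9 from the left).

C1: 4 σ bonds — 4 electron domains, sp3.
C2 has 4 σ bonds: steric number 4 → sp3.
C3 has 2 σ bonds, plus two π bonds: steric number 2 → sp.
C4 (2 σ bonds, plus two π bonds) has steric number 2: sp.
C5 carries 4 σ bonds, giving a steric number of 4, so it is sp3.
C6: 4 σ bonds — 4 electron domains, sp3.
C7 has 3 σ bonds, plus one π bond: steric number 3 → sp2.
C8 — 3 σ bonds, plus one π bond. Steric number 3, so sp2.
C9 (4 σ bonds) has steric number 4: sp3.

C1 sp3, C2 sp3, C3 sp, C4 sp, C5 sp3, C6 sp3, C7 sp2, C8 sp2, C9 sp3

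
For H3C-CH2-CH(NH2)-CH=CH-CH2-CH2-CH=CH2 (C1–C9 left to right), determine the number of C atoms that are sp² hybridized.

4

C1: sp3
C2: sp3
C3: sp3
C4: sp2 ✓
C5: sp2 ✓
C6: sp3
C7: sp3
C8: sp2 ✓
C9: sp2 ✓
C4, C5, C8, C9 → 4 sp2 carbons.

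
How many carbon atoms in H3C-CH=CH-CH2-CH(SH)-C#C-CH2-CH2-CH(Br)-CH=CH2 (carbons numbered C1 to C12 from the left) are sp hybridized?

C1: sp3
C2: sp2
C3: sp2
C4: sp3
C5: sp3
C6: sp ✓
C7: sp ✓
C8: sp3
C9: sp3
C10: sp3
C11: sp2
C12: sp2
C6, C7 → 2 sp carbons.

2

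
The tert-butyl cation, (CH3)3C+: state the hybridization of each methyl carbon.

Each methyl carbon has 4 σ bonds: steric number 4 → sp3.

sp³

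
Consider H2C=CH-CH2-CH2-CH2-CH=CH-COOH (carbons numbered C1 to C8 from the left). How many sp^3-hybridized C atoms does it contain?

3

C1: sp2
C2: sp2
C3: sp3 ✓
C4: sp3 ✓
C5: sp3 ✓
C6: sp2
C7: sp2
C8: sp2
C3, C4, C5 → 3 sp3 carbons.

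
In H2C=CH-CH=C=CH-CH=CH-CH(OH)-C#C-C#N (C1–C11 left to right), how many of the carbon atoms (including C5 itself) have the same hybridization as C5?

6

C5 is sp2 (one π bond).
C1: sp2 ✓
C2: sp2 ✓
C3: sp2 ✓
C4: sp
C5: sp2 ✓
C6: sp2 ✓
C7: sp2 ✓
C8: sp3
C9: sp
C10: sp
C11: sp
6 carbons are sp2.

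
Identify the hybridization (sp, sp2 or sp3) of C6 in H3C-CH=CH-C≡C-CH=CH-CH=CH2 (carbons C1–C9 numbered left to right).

sp²

C6 is sp2: 3 σ bonds, plus one π bond, 3 electron-density regions.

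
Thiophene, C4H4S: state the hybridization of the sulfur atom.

Analogous to furan: one S lone pair in the aromatic π system, S is sp2.

sp²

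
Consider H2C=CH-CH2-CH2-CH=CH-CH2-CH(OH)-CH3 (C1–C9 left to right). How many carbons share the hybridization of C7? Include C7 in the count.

5

C7 is sp3 (only σ bonds).
C1: sp2
C2: sp2
C3: sp3 ✓
C4: sp3 ✓
C5: sp2
C6: sp2
C7: sp3 ✓
C8: sp3 ✓
C9: sp3 ✓
5 carbons are sp3.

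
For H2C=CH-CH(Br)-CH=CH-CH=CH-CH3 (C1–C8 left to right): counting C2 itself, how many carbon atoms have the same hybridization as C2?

6

C2 is sp2 (one π bond).
C1: sp2 ✓
C2: sp2 ✓
C3: sp3
C4: sp2 ✓
C5: sp2 ✓
C6: sp2 ✓
C7: sp2 ✓
C8: sp3
6 carbons are sp2.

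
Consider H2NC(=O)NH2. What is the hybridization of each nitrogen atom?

Both N lone pairs are conjugated with the C=O; planar sp2.

sp²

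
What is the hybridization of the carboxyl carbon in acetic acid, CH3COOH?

The carboxyl carbon (3 σ bonds, plus one π bond) has steric number 3: sp2.

sp²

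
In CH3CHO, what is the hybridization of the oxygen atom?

The oxygen atom: 1 σ bond and 2 lone pairs, plus one π bond — 3 electron domains, sp2.

sp2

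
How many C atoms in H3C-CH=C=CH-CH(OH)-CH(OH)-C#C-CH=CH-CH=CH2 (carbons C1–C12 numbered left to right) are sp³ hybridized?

C1: sp3 ✓
C2: sp2
C3: sp
C4: sp2
C5: sp3 ✓
C6: sp3 ✓
C7: sp
C8: sp
C9: sp2
C10: sp2
C11: sp2
C12: sp2
C1, C5, C6 → 3 sp3 carbons.

3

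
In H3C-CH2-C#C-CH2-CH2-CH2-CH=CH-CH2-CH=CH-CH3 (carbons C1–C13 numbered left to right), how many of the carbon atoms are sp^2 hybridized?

4

C1: sp3
C2: sp3
C3: sp
C4: sp
C5: sp3
C6: sp3
C7: sp3
C8: sp2 ✓
C9: sp2 ✓
C10: sp3
C11: sp2 ✓
C12: sp2 ✓
C13: sp3
C8, C9, C11, C12 → 4 sp2 carbons.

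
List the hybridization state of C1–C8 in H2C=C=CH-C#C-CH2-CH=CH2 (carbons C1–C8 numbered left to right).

C1 sp2, C2 sp, C3 sp2, C4 sp, C5 sp, C6 sp3, C7 sp2, C8 sp2

C1 has 3 σ bonds, plus one π bond: steric number 3 → sp2.
C2: 2 σ bonds, plus two π bonds; 2 regions of electron density → sp.
C3 is sp2: 3 σ bonds, plus one π bond, 3 electron-density regions.
C4 carries 2 σ bonds, plus two π bonds, giving a steric number of 2, so it is sp.
C5 has 2 σ bonds, plus two π bonds: steric number 2 → sp.
C6 is sp3: 4 σ bonds, 4 electron-density regions.
C7 carries 3 σ bonds, plus one π bond, giving a steric number of 3, so it is sp2.
C8 — 3 σ bonds, plus one π bond. Steric number 3, so sp2.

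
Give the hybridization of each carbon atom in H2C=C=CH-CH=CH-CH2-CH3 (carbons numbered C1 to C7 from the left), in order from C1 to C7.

C1 — 3 σ bonds, plus one π bond. Steric number 3, so sp2.
C2 has 2 σ bonds, plus two π bonds: steric number 2 → sp.
C3: 3 σ bonds, plus one π bond; 3 regions of electron density → sp2.
C4: 3 σ bonds, plus one π bond — 3 electron domains, sp2.
C5 carries 3 σ bonds, plus one π bond, giving a steric number of 3, so it is sp2.
C6 carries 4 σ bonds, giving a steric number of 4, so it is sp3.
C7: 4 σ bonds; 4 regions of electron density → sp3.

C1 sp2, C2 sp, C3 sp2, C4 sp2, C5 sp2, C6 sp3, C7 sp3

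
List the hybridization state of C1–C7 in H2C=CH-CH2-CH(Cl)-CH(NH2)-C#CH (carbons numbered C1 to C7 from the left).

C1 sp2, C2 sp2, C3 sp3, C4 sp3, C5 sp3, C6 sp, C7 sp

C1 (3 σ bonds, plus one π bond) has steric number 3: sp2.
C2: 3 σ bonds, plus one π bond — 3 electron domains, sp2.
C3: 4 σ bonds; 4 regions of electron density → sp3.
C4 (4 σ bonds) has steric number 4: sp3.
C5: 4 σ bonds; 4 regions of electron density → sp3.
C6: 2 σ bonds, plus two π bonds — 2 electron domains, sp.
C7: 2 σ bonds, plus two π bonds — 2 electron domains, sp.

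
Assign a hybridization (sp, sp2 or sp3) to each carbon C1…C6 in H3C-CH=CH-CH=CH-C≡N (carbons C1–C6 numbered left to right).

C1 sp3, C2 sp2, C3 sp2, C4 sp2, C5 sp2, C6 sp

C1 — 4 σ bonds. Steric number 4, so sp3.
C2 is sp2: 3 σ bonds, plus one π bond, 3 electron-density regions.
C3 (3 σ bonds, plus one π bond) has steric number 3: sp2.
C4 has 3 σ bonds, plus one π bond: steric number 3 → sp2.
C5: 3 σ bonds, plus one π bond — 3 electron domains, sp2.
C6 carries 2 σ bonds, plus two π bonds, giving a steric number of 2, so it is sp.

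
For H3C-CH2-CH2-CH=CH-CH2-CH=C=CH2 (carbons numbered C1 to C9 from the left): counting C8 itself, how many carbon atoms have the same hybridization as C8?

1

C8 is sp (two π bonds).
C1: sp3
C2: sp3
C3: sp3
C4: sp2
C5: sp2
C6: sp3
C7: sp2
C8: sp ✓
C9: sp2
1 carbon is sp.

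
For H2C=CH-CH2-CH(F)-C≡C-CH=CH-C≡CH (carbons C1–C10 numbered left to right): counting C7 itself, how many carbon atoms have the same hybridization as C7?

4

C7 is sp2 (one π bond).
C1: sp2 ✓
C2: sp2 ✓
C3: sp3
C4: sp3
C5: sp
C6: sp
C7: sp2 ✓
C8: sp2 ✓
C9: sp
C10: sp
4 carbons are sp2.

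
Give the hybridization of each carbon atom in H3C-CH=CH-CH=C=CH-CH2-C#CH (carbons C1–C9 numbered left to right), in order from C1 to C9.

C1 sp3, C2 sp2, C3 sp2, C4 sp2, C5 sp, C6 sp2, C7 sp3, C8 sp, C9 sp

C1 — 4 σ bonds. Steric number 4, so sp3.
C2: 3 σ bonds, plus one π bond — 3 electron domains, sp2.
C3: 3 σ bonds, plus one π bond — 3 electron domains, sp2.
C4 carries 3 σ bonds, plus one π bond, giving a steric number of 3, so it is sp2.
C5 has 2 σ bonds, plus two π bonds: steric number 2 → sp.
C6 — 3 σ bonds, plus one π bond. Steric number 3, so sp2.
C7 — 4 σ bonds. Steric number 4, so sp3.
C8: 2 σ bonds, plus two π bonds — 2 electron domains, sp.
C9 carries 2 σ bonds, plus two π bonds, giving a steric number of 2, so it is sp.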